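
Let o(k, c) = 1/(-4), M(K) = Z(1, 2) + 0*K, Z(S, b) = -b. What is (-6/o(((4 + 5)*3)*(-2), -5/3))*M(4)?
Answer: -48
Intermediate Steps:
M(K) = -2 (M(K) = -1*2 + 0*K = -2 + 0 = -2)
o(k, c) = -¼
(-6/o(((4 + 5)*3)*(-2), -5/3))*M(4) = -6/(-¼)*(-2) = -6*(-4)*(-2) = 24*(-2) = -48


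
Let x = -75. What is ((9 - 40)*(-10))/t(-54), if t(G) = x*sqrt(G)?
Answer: 31*I*sqrt(6)/135 ≈ 0.56248*I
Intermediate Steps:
t(G) = -75*sqrt(G)
((9 - 40)*(-10))/t(-54) = ((9 - 40)*(-10))/((-225*I*sqrt(6))) = (-31*(-10))/((-225*I*sqrt(6))) = 310/((-225*I*sqrt(6))) = 310*(I*sqrt(6)/1350) = 31*I*sqrt(6)/135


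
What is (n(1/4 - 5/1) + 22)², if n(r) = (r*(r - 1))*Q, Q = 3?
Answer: 2765569/256 ≈ 10803.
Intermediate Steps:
n(r) = 3*r*(-1 + r) (n(r) = (r*(r - 1))*3 = (r*(-1 + r))*3 = 3*r*(-1 + r))
(n(1/4 - 5/1) + 22)² = (3*(1/4 - 5/1)*(-1 + (1/4 - 5/1)) + 22)² = (3*(1*(¼) - 5*1)*(-1 + (1*(¼) - 5*1)) + 22)² = (3*(¼ - 5)*(-1 + (¼ - 5)) + 22)² = (3*(-19/4)*(-1 - 19/4) + 22)² = (3*(-19/4)*(-23/4) + 22)² = (1311/16 + 22)² = (1663/16)² = 2765569/256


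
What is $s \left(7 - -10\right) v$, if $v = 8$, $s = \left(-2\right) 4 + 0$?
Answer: $-1088$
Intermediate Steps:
$s = -8$ ($s = -8 + 0 = -8$)
$s \left(7 - -10\right) v = - 8 \left(7 - -10\right) 8 = - 8 \left(7 + 10\right) 8 = \left(-8\right) 17 \cdot 8 = \left(-136\right) 8 = -1088$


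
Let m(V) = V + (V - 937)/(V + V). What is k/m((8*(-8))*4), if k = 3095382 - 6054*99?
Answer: -425990144/43293 ≈ -9839.7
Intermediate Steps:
k = 2496036 (k = 3095382 - 599346 = 2496036)
m(V) = V + (-937 + V)/(2*V) (m(V) = V + (-937 + V)/((2*V)) = V + (-937 + V)*(1/(2*V)) = V + (-937 + V)/(2*V))
k/m((8*(-8))*4) = 2496036/(½ + (8*(-8))*4 - 937/(2*((8*(-8))*4))) = 2496036/(½ - 64*4 - 937/(2*((-64*4)))) = 2496036/(½ - 256 - 937/2/(-256)) = 2496036/(½ - 256 - 937/2*(-1/256)) = 2496036/(½ - 256 + 937/512) = 2496036/(-129879/512) = 2496036*(-512/129879) = -425990144/43293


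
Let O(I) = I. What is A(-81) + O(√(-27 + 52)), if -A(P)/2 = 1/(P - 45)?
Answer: 316/63 ≈ 5.0159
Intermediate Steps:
A(P) = -2/(-45 + P) (A(P) = -2/(P - 45) = -2/(-45 + P))
A(-81) + O(√(-27 + 52)) = -2/(-45 - 81) + √(-27 + 52) = -2/(-126) + √25 = -2*(-1/126) + 5 = 1/63 + 5 = 316/63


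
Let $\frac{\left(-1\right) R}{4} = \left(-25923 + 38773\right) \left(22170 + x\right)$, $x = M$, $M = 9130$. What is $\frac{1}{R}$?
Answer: $- \frac{1}{1608820000} \approx -6.2157 \cdot 10^{-10}$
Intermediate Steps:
$x = 9130$
$R = -1608820000$ ($R = - 4 \left(-25923 + 38773\right) \left(22170 + 9130\right) = - 4 \cdot 12850 \cdot 31300 = \left(-4\right) 402205000 = -1608820000$)
$\frac{1}{R} = \frac{1}{-1608820000} = - \frac{1}{1608820000}$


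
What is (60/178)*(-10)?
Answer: -300/89 ≈ -3.3708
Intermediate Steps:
(60/178)*(-10) = (60*(1/178))*(-10) = (30/89)*(-10) = -300/89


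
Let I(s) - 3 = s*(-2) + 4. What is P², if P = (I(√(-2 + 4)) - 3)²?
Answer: 1088 - 768*√2 ≈ 1.8840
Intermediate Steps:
I(s) = 7 - 2*s (I(s) = 3 + (s*(-2) + 4) = 3 + (-2*s + 4) = 3 + (4 - 2*s) = 7 - 2*s)
P = (4 - 2*√2)² (P = ((7 - 2*√(-2 + 4)) - 3)² = ((7 - 2*√2) - 3)² = (4 - 2*√2)² ≈ 1.3726)
P² = (24 - 16*√2)²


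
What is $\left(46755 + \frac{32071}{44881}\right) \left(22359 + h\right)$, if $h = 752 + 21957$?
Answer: $\frac{94572639309368}{44881} \approx 2.1072 \cdot 10^{9}$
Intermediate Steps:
$h = 22709$
$\left(46755 + \frac{32071}{44881}\right) \left(22359 + h\right) = \left(46755 + \frac{32071}{44881}\right) \left(22359 + 22709\right) = \left(46755 + 32071 \cdot \frac{1}{44881}\right) 45068 = \left(46755 + \frac{32071}{44881}\right) 45068 = \frac{2098443226}{44881} \cdot 45068 = \frac{94572639309368}{44881}$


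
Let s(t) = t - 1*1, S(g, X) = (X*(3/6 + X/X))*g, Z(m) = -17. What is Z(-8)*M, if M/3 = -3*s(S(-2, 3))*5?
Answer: -7650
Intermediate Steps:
S(g, X) = 3*X*g/2 (S(g, X) = (X*(3*(1/6) + 1))*g = (X*(1/2 + 1))*g = (X*(3/2))*g = (3*X/2)*g = 3*X*g/2)
s(t) = -1 + t (s(t) = t - 1 = -1 + t)
M = 450 (M = 3*(-3*(-1 + (3/2)*3*(-2))*5) = 3*(-3*(-1 - 9)*5) = 3*(-3*(-10)*5) = 3*(30*5) = 3*150 = 450)
Z(-8)*M = -17*450 = -7650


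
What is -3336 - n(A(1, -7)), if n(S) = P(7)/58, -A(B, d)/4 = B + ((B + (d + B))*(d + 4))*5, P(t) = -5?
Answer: -193483/58 ≈ -3335.9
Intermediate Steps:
A(B, d) = -4*B - 20*(4 + d)*(d + 2*B) (A(B, d) = -4*(B + ((B + (d + B))*(d + 4))*5) = -4*(B + ((B + (B + d))*(4 + d))*5) = -4*(B + ((d + 2*B)*(4 + d))*5) = -4*(B + ((4 + d)*(d + 2*B))*5) = -4*(B + 5*(4 + d)*(d + 2*B)) = -4*B - 20*(4 + d)*(d + 2*B))
n(S) = -5/58
-3336 - n(A(1, -7)) = -3336 - 1*(-5/58) = -3336 + 5/58 = -193483/58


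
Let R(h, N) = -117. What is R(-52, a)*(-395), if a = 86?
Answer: 46215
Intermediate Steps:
R(-52, a)*(-395) = -117*(-395) = 46215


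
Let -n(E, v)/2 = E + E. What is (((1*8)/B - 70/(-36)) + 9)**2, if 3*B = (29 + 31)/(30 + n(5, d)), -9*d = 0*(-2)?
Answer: 72361/324 ≈ 223.34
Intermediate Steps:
d = 0 (d = -0*(-2) = -1/9*0 = 0)
n(E, v) = -4*E (n(E, v) = -2*(E + E) = -4*E)
B = 2 (B = ((29 + 31)/(30 - 4*5))/3 = (60/(30 - 20))/3 = (60/10)/3 = (60*(1/10))/3 = (1/3)*6 = 2)
(((1*8)/B - 70/(-36)) + 9)**2 = (((1*8)/2 - 70/(-36)) + 9)**2 = ((8*(1/2) - 70*(-1/36)) + 9)**2 = ((4 + 35/18) + 9)**2 = (107/18 + 9)**2 = (269/18)**2 = 72361/324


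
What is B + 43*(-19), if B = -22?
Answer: -839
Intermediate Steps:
B + 43*(-19) = -22 + 43*(-19) = -22 - 817 = -839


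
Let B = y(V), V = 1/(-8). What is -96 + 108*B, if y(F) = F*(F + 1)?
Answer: -1725/16 ≈ -107.81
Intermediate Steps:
V = -⅛ ≈ -0.12500
y(F) = F*(1 + F)
B = -7/64 (B = -(1 - ⅛)/8 = -⅛*7/8 = -7/64 ≈ -0.10938)
-96 + 108*B = -96 + 108*(-7/64) = -96 - 189/16 = -1725/16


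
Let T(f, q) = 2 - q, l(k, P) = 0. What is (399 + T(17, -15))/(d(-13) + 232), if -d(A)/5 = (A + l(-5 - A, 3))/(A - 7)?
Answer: 1664/915 ≈ 1.8186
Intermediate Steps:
d(A) = -5*A/(-7 + A) (d(A) = -5*(A + 0)/(A - 7) = -5*A/(-7 + A))
(399 + T(17, -15))/(d(-13) + 232) = (399 + (2 - 1*(-15)))/(-5*(-13)/(-7 - 13) + 232) = (399 + (2 + 15))/(-5*(-13)/(-20) + 232) = (399 + 17)/(-5*(-13)*(-1/20) + 232) = 416/(-13/4 + 232) = 416/(915/4) = 416*(4/915) = 1664/915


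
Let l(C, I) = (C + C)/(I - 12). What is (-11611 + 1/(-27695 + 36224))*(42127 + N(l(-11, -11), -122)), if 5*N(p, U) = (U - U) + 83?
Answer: -20867449476524/42645 ≈ -4.8933e+8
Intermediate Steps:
l(C, I) = 2*C/(-12 + I) (l(C, I) = (2*C)/(-12 + I) = 2*C/(-12 + I))
N(p, U) = 83/5 (N(p, U) = ((U - U) + 83)/5 = (0 + 83)/5 = (1/5)*83 = 83/5)
(-11611 + 1/(-27695 + 36224))*(42127 + N(l(-11, -11), -122)) = (-11611 + 1/(-27695 + 36224))*(42127 + 83/5) = (-11611 + 1/8529)*(210718/5) = -99030218/8529*210718/5 = -20867449476524/42645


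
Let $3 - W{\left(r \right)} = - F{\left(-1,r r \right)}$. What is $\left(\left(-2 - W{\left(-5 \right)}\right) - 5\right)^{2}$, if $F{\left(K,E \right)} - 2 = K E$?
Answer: $169$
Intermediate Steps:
$F{\left(K,E \right)} = 2 + E K$ ($F{\left(K,E \right)} = 2 + K E = 2 + E K$)
$W{\left(r \right)} = 5 - r^{2}$ ($W{\left(r \right)} = 3 - - (2 + r r \left(-1\right)) = 3 - - (2 + r^{2} \left(-1\right)) = 3 - - (2 - r^{2}) = 3 - \left(-2 + r^{2}\right) = 5 - r^{2}$)
$\left(\left(-2 - W{\left(-5 \right)}\right) - 5\right)^{2} = \left(\left(-2 - \left(5 - \left(-5\right)^{2}\right)\right) - 5\right)^{2} = \left(\left(-2 - \left(5 - 25\right)\right) - 5\right)^{2} = \left(\left(-2 - -20\right) - 5\right)^{2} = \left(\left(-2 + 20\right) - 5\right)^{2} = \left(18 - 5\right)^{2} = 13^{2} = 169$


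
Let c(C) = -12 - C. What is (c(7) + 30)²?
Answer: 121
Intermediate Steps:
(c(7) + 30)² = ((-12 - 1*7) + 30)² = ((-12 - 7) + 30)² = (-19 + 30)² = 11² = 121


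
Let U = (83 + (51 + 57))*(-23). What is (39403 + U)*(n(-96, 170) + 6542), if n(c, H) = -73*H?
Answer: -205438680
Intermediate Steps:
U = -4393 (U = (83 + 108)*(-23) = 191*(-23) = -4393)
(39403 + U)*(n(-96, 170) + 6542) = (39403 - 4393)*(-73*170 + 6542) = 35010*(-12410 + 6542) = 35010*(-5868) = -205438680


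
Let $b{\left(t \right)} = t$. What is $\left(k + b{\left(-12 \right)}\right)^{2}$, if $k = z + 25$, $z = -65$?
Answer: $2704$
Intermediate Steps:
$k = -40$ ($k = -65 + 25 = -40$)
$\left(k + b{\left(-12 \right)}\right)^{2} = \left(-40 - 12\right)^{2} = \left(-52\right)^{2} = 2704$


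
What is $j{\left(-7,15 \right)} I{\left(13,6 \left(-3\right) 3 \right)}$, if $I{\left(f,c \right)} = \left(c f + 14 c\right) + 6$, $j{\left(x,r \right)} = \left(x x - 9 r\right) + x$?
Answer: $135036$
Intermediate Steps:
$j{\left(x,r \right)} = x + x^{2} - 9 r$ ($j{\left(x,r \right)} = \left(x^{2} - 9 r\right) + x = x + x^{2} - 9 r$)
$I{\left(f,c \right)} = 6 + 14 c + c f$ ($I{\left(f,c \right)} = \left(14 c + c f\right) + 6 = 6 + 14 c + c f$)
$j{\left(-7,15 \right)} I{\left(13,6 \left(-3\right) 3 \right)} = \left(-7 + \left(-7\right)^{2} - 135\right) \left(6 + 14 \cdot 6 \left(-3\right) 3 + 6 \left(-3\right) 3 \cdot 13\right) = \left(-7 + 49 - 135\right) \left(6 + 14 \left(\left(-18\right) 3\right) + \left(-18\right) 3 \cdot 13\right) = - 93 \left(6 + 14 \left(-54\right) - 702\right) = - 93 \left(6 - 756 - 702\right) = \left(-93\right) \left(-1452\right) = 135036$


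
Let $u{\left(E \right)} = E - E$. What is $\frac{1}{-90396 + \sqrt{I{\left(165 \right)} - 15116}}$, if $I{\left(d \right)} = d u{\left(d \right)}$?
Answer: $- \frac{22599}{2042862983} - \frac{i \sqrt{3779}}{4085725966} \approx -1.1062 \cdot 10^{-5} - 1.5046 \cdot 10^{-8} i$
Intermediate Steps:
$u{\left(E \right)} = 0$
$I{\left(d \right)} = 0$ ($I{\left(d \right)} = d 0 = 0$)
$\frac{1}{-90396 + \sqrt{I{\left(165 \right)} - 15116}} = \frac{1}{-90396 + \sqrt{0 - 15116}} = \frac{1}{-90396 + \sqrt{-15116}} = \frac{1}{-90396 + 2 i \sqrt{3779}}$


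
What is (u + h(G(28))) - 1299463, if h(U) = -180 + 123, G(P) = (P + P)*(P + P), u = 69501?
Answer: -1230019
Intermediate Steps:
G(P) = 4*P² (G(P) = (2*P)*(2*P) = 4*P²)
h(U) = -57
(u + h(G(28))) - 1299463 = (69501 - 57) - 1299463 = 69444 - 1299463 = -1230019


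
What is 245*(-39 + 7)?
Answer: -7840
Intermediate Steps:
245*(-39 + 7) = 245*(-32) = -7840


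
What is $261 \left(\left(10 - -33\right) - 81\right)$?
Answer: $-9918$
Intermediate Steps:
$261 \left(\left(10 - -33\right) - 81\right) = 261 \left(\left(10 + 33\right) - 81\right) = 261 \left(43 - 81\right) = 261 \left(-38\right) = -9918$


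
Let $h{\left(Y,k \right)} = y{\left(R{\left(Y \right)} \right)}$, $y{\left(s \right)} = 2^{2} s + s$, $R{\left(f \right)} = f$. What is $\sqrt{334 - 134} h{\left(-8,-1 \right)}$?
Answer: $- 400 \sqrt{2} \approx -565.69$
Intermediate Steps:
$y{\left(s \right)} = 5 s$ ($y{\left(s \right)} = 4 s + s = 5 s$)
$h{\left(Y,k \right)} = 5 Y$
$\sqrt{334 - 134} h{\left(-8,-1 \right)} = \sqrt{334 - 134} \cdot 5 \left(-8\right) = \sqrt{334 - 134} \left(-40\right) = \sqrt{200} \left(-40\right) = 10 \sqrt{2} \left(-40\right) = - 400 \sqrt{2}$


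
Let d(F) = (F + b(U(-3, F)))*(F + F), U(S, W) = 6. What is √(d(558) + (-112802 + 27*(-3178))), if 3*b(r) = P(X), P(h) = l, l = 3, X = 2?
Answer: 2*√106309 ≈ 652.10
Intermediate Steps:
P(h) = 3
b(r) = 1 (b(r) = (⅓)*3 = 1)
d(F) = 2*F*(1 + F) (d(F) = (F + 1)*(F + F) = (1 + F)*(2*F) = 2*F*(1 + F))
√(d(558) + (-112802 + 27*(-3178))) = √(2*558*(1 + 558) + (-112802 + 27*(-3178))) = √(2*558*559 + (-112802 - 85806)) = √(623844 - 198608) = √425236 = 2*√106309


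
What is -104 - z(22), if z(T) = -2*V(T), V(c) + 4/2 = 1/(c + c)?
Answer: -2375/22 ≈ -107.95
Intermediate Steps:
V(c) = -2 + 1/(2*c) (V(c) = -2 + 1/(c + c) = -2 + 1/(2*c))
z(T) = 4 - 1/T (z(T) = -2*(-2 + 1/(2*T)) = 4 - 1/T)
-104 - z(22) = -104 - (4 - 1/22) = -104 - 1*87/22 = -104 - 87/22 = -2375/22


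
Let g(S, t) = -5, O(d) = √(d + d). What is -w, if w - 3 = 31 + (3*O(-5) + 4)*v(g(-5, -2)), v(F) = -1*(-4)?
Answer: -50 - 12*I*√10 ≈ -50.0 - 37.947*I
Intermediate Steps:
O(d) = √2*√d (O(d) = √(2*d) = √2*√d)
v(F) = 4
w = 50 + 12*I*√10 (w = 3 + (31 + (3*(√2*√(-5)) + 4)*4) = 3 + (31 + (3*(√2*(I*√5)) + 4)*4) = 3 + (31 + (3*(I*√10) + 4)*4) = 3 + (31 + (3*I*√10 + 4)*4) = 3 + (31 + (4 + 3*I*√10)*4) = 3 + (31 + (16 + 12*I*√10)) = 3 + (47 + 12*I*√10) = 50 + 12*I*√10 ≈ 50.0 + 37.947*I)
-w = -(50 + 12*I*√10) = -50 - 12*I*√10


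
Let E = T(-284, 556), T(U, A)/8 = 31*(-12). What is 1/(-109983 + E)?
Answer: -1/112959 ≈ -8.8528e-6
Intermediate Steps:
T(U, A) = -2976 (T(U, A) = 8*(31*(-12)) = 8*(-372) = -2976)
E = -2976
1/(-109983 + E) = 1/(-109983 - 2976) = 1/(-112959) = -1/112959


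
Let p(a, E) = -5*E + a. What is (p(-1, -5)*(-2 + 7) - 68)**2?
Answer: 2704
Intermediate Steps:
p(a, E) = a - 5*E
(p(-1, -5)*(-2 + 7) - 68)**2 = ((-1 - 5*(-5))*(-2 + 7) - 68)**2 = ((-1 + 25)*5 - 68)**2 = (24*5 - 68)**2 = (120 - 68)**2 = 52**2 = 2704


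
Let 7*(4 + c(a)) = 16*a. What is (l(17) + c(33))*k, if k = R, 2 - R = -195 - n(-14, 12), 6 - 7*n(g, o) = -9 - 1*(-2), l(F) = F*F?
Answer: 3512016/49 ≈ 71674.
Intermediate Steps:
l(F) = F²
c(a) = -4 + 16*a/7 (c(a) = -4 + (16*a)/7 = -4 + 16*a/7)
n(g, o) = 13/7 (n(g, o) = 6/7 - (-9 - 1*(-2))/7 = 6/7 - (-9 + 2)/7 = 6/7 - ⅐*(-7) = 6/7 + 1 = 13/7)
R = 1392/7 (R = 2 - (-195 - 1*13/7) = 2 - (-195 - 13/7) = 2 - 1*(-1378/7) = 2 + 1378/7 = 1392/7 ≈ 198.86)
k = 1392/7 ≈ 198.86
(l(17) + c(33))*k = (17² + (-4 + (16/7)*33))*(1392/7) = (289 + (-4 + 528/7))*(1392/7) = (289 + 500/7)*(1392/7) = (2523/7)*(1392/7) = 3512016/49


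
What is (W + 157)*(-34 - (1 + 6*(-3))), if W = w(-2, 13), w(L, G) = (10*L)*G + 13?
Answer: 1530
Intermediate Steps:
w(L, G) = 13 + 10*G*L (w(L, G) = 10*G*L + 13 = 13 + 10*G*L)
W = -247 (W = 13 + 10*13*(-2) = 13 - 260 = -247)
(W + 157)*(-34 - (1 + 6*(-3))) = (-247 + 157)*(-34 - (1 + 6*(-3))) = -90*(-34 - (1 - 18)) = -90*(-34 - 1*(-17)) = -90*(-34 + 17) = -90*(-17) = 1530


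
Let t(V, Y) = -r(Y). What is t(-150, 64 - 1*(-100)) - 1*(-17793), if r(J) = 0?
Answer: 17793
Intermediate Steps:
t(V, Y) = 0 (t(V, Y) = -1*0 = 0)
t(-150, 64 - 1*(-100)) - 1*(-17793) = 0 - 1*(-17793) = 0 + 17793 = 17793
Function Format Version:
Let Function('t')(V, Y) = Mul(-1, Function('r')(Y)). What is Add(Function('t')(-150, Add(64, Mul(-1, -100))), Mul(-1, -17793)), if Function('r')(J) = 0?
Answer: 17793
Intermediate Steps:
Function('t')(V, Y) = 0 (Function('t')(V, Y) = Mul(-1, 0) = 0)
Add(Function('t')(-150, Add(64, Mul(-1, -100))), Mul(-1, -17793)) = Add(0, Mul(-1, -17793)) = Add(0, 17793) = 17793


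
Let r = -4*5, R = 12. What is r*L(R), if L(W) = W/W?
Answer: -20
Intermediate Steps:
r = -20
L(W) = 1
r*L(R) = -20*1 = -20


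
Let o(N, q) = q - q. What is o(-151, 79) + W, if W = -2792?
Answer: -2792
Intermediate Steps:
o(N, q) = 0
o(-151, 79) + W = 0 - 2792 = -2792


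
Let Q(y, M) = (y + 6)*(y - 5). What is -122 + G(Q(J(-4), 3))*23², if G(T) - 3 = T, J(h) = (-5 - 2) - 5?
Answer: 55423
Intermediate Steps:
J(h) = -12 (J(h) = -7 - 5 = -12)
Q(y, M) = (-5 + y)*(6 + y) (Q(y, M) = (6 + y)*(-5 + y) = (-5 + y)*(6 + y))
G(T) = 3 + T
-122 + G(Q(J(-4), 3))*23² = -122 + (3 + (-30 - 12 + (-12)²))*23² = -122 + (3 + (-30 - 12 + 144))*529 = -122 + (3 + 102)*529 = -122 + 105*529 = -122 + 55545 = 55423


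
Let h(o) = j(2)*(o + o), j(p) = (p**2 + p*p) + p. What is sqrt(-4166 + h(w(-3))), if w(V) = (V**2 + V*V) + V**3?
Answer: I*sqrt(4346) ≈ 65.924*I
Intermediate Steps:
j(p) = p + 2*p**2 (j(p) = (p**2 + p**2) + p = 2*p**2 + p = p + 2*p**2)
w(V) = V**3 + 2*V**2 (w(V) = (V**2 + V**2) + V**3 = 2*V**2 + V**3 = V**3 + 2*V**2)
h(o) = 20*o (h(o) = (2*(1 + 2*2))*(o + o) = (2*(1 + 4))*(2*o) = (2*5)*(2*o) = 10*(2*o) = 20*o)
sqrt(-4166 + h(w(-3))) = sqrt(-4166 + 20*((-3)**2*(2 - 3))) = sqrt(-4166 + 20*(9*(-1))) = sqrt(-4166 + 20*(-9)) = sqrt(-4166 - 180) = sqrt(-4346) = I*sqrt(4346)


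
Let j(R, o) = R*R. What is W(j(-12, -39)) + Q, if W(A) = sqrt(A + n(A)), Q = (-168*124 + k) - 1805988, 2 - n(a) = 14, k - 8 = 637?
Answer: -1826175 + 2*sqrt(33) ≈ -1.8262e+6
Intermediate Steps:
k = 645 (k = 8 + 637 = 645)
n(a) = -12 (n(a) = 2 - 1*14 = 2 - 14 = -12)
j(R, o) = R**2
Q = -1826175 (Q = (-168*124 + 645) - 1805988 = (-20832 + 645) - 1805988 = -20187 - 1805988 = -1826175)
W(A) = sqrt(-12 + A) (W(A) = sqrt(A - 12) = sqrt(-12 + A))
W(j(-12, -39)) + Q = sqrt(-12 + (-12)**2) - 1826175 = sqrt(-12 + 144) - 1826175 = sqrt(132) - 1826175 = 2*sqrt(33) - 1826175 = -1826175 + 2*sqrt(33)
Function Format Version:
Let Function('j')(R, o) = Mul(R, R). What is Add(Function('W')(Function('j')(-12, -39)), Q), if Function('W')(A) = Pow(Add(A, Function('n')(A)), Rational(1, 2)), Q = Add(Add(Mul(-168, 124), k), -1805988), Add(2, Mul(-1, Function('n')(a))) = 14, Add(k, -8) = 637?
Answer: Add(-1826175, Mul(2, Pow(33, Rational(1, 2)))) ≈ -1.8262e+6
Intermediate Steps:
k = 645 (k = Add(8, 637) = 645)
Function('n')(a) = -12 (Function('n')(a) = Add(2, Mul(-1, 14)) = Add(2, -14) = -12)
Function('j')(R, o) = Pow(R, 2)
Q = -1826175 (Q = Add(Add(Mul(-168, 124), 645), -1805988) = Add(Add(-20832, 645), -1805988) = Add(-20187, -1805988) = -1826175)
Function('W')(A) = Pow(Add(-12, A), Rational(1, 2)) (Function('W')(A) = Pow(Add(A, -12), Rational(1, 2)) = Pow(Add(-12, A), Rational(1, 2)))
Add(Function('W')(Function('j')(-12, -39)), Q) = Add(Pow(Add(-12, Pow(-12, 2)), Rational(1, 2)), -1826175) = Add(Pow(Add(-12, 144), Rational(1, 2)), -1826175) = Add(Pow(132, Rational(1, 2)), -1826175) = Add(Mul(2, Pow(33, Rational(1, 2))), -1826175) = Add(-1826175, Mul(2, Pow(33, Rational(1, 2))))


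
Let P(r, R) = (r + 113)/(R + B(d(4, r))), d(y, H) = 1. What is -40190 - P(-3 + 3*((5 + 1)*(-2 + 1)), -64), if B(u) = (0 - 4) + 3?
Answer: -2612258/65 ≈ -40189.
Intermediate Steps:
B(u) = -1 (B(u) = -4 + 3 = -1)
P(r, R) = (113 + r)/(-1 + R) (P(r, R) = (r + 113)/(R - 1) = (113 + r)/(-1 + R))
-40190 - P(-3 + 3*((5 + 1)*(-2 + 1)), -64) = -40190 - (113 + (-3 + 3*((5 + 1)*(-2 + 1))))/(-1 - 64) = -40190 - (113 + (-3 + 3*(6*(-1))))/(-65) = -40190 - (-1)*(113 + (-3 + 3*(-6)))/65 = -40190 - (-1)*(113 + (-3 - 18))/65 = -40190 - (-1)*(113 - 21)/65 = -40190 - (-1)*92/65 = -40190 - 1*(-92/65) = -40190 + 92/65 = -2612258/65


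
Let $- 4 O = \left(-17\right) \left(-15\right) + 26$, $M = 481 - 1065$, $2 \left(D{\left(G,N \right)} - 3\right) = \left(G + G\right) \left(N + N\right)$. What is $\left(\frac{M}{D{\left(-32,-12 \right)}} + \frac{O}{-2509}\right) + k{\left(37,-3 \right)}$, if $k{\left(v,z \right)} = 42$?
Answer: $\frac{319341379}{7737756} \approx 41.271$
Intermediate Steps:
$D{\left(G,N \right)} = 3 + 2 G N$ ($D{\left(G,N \right)} = 3 + \frac{\left(G + G\right) \left(N + N\right)}{2} = 3 + \frac{2 G 2 N}{2} = 3 + \frac{4 G N}{2} = 3 + 2 G N$)
$M = -584$ ($M = 481 - 1065 = -584$)
$O = - \frac{281}{4}$ ($O = - \frac{\left(-17\right) \left(-15\right) + 26}{4} = - \frac{255 + 26}{4} = \left(- \frac{1}{4}\right) 281 = - \frac{281}{4} \approx -70.25$)
$\left(\frac{M}{D{\left(-32,-12 \right)}} + \frac{O}{-2509}\right) + k{\left(37,-3 \right)} = \left(- \frac{584}{3 + 2 \left(-32\right) \left(-12\right)} - \frac{281}{4 \left(-2509\right)}\right) + 42 = \left(- \frac{584}{3 + 768} - - \frac{281}{10036}\right) + 42 = \left(- \frac{584}{771} + \frac{281}{10036}\right) + 42 = - \frac{5644373}{7737756} + 42 = \frac{319341379}{7737756}$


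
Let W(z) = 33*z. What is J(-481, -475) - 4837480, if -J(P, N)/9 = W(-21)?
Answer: -4831243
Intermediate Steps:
J(P, N) = 6237 (J(P, N) = -297*(-21) = -9*(-693) = 6237)
J(-481, -475) - 4837480 = 6237 - 4837480 = -4831243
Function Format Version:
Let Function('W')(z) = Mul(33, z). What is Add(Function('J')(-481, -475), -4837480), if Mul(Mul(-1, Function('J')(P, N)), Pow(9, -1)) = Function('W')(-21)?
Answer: -4831243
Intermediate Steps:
Function('J')(P, N) = 6237 (Function('J')(P, N) = Mul(-9, Mul(33, -21)) = Mul(-9, -693) = 6237)
Add(Function('J')(-481, -475), -4837480) = Add(6237, -4837480) = -4831243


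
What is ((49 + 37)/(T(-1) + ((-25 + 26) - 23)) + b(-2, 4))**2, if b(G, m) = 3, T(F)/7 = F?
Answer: 1/841 ≈ 0.0011891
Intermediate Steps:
T(F) = 7*F
((49 + 37)/(T(-1) + ((-25 + 26) - 23)) + b(-2, 4))**2 = ((49 + 37)/(7*(-1) + ((-25 + 26) - 23)) + 3)**2 = (86/(-7 + (1 - 23)) + 3)**2 = (86/(-7 - 22) + 3)**2 = (86/(-29) + 3)**2 = (86*(-1/29) + 3)**2 = (-86/29 + 3)**2 = (1/29)**2 = 1/841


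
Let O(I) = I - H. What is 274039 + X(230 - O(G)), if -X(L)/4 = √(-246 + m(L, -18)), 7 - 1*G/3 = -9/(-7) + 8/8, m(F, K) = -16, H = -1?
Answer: 274039 - 4*I*√262 ≈ 2.7404e+5 - 64.746*I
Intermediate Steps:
G = 99/7 (G = 21 - 3*(-9/(-7) + 8/8) = 21 - 3*(-9*(-⅐) + 8*(⅛)) = 21 - 3*(9/7 + 1) = 21 - 3*16/7 = 21 - 48/7 = 99/7 ≈ 14.143)
O(I) = 1 + I (O(I) = I - 1*(-1) = I + 1 = 1 + I)
X(L) = -4*I*√262 (X(L) = -4*√(-246 - 16) = -4*I*√262)
274039 + X(230 - O(G)) = 274039 - 4*I*√262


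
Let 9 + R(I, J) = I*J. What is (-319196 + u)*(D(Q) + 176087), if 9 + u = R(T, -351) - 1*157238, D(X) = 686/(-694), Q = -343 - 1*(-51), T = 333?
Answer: -36253863796410/347 ≈ -1.0448e+11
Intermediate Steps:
Q = -292 (Q = -343 + 51 = -292)
D(X) = -343/347 (D(X) = 686*(-1/694) = -343/347)
R(I, J) = -9 + I*J
u = -274139 (u = -9 + ((-9 + 333*(-351)) - 1*157238) = -9 + ((-9 - 116883) - 157238) = -9 + (-116892 - 157238) = -9 - 274130 = -274139)
(-319196 + u)*(D(Q) + 176087) = (-319196 - 274139)*(-343/347 + 176087) = -593335*61101846/347 = -36253863796410/347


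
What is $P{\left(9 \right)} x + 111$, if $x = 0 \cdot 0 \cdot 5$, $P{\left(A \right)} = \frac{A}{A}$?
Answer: $111$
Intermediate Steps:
$P{\left(A \right)} = 1$
$x = 0$ ($x = 0 \cdot 5 = 0$)
$P{\left(9 \right)} x + 111 = 1 \cdot 0 + 111 = 0 + 111 = 111$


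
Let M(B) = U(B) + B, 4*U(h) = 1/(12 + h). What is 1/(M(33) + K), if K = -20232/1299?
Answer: 77940/1358533 ≈ 0.057371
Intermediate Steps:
U(h) = 1/(4*(12 + h))
M(B) = B + 1/(4*(12 + B)) (M(B) = 1/(4*(12 + B)) + B = B + 1/(4*(12 + B)))
K = -6744/433 (K = -20232*1/1299 = -6744/433 ≈ -15.575)
1/(M(33) + K) = 1/((1/4 + 33*(12 + 33))/(12 + 33) - 6744/433) = 1/((1/4 + 33*45)/45 - 6744/433) = 1/((1/4 + 1485)/45 - 6744/433) = 1/((1/45)*(5941/4) - 6744/433) = 1/(5941/180 - 6744/433) = 1/(1358533/77940) = 77940/1358533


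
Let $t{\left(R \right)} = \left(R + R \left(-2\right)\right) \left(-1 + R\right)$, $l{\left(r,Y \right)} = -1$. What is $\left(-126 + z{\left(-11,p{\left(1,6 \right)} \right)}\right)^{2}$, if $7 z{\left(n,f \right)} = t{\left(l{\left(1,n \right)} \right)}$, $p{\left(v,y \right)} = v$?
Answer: $\frac{781456}{49} \approx 15948.0$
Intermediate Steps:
$t{\left(R \right)} = - R \left(-1 + R\right)$ ($t{\left(R \right)} = \left(R - 2 R\right) \left(-1 + R\right) = - R \left(-1 + R\right)$)
$z{\left(n,f \right)} = - \frac{2}{7}$ ($z{\left(n,f \right)} = \frac{\left(-1\right) \left(1 - -1\right)}{7} = \frac{\left(-1\right) \left(1 + 1\right)}{7} = \frac{\left(-1\right) 2}{7} = \frac{1}{7} \left(-2\right) = - \frac{2}{7}$)
$\left(-126 + z{\left(-11,p{\left(1,6 \right)} \right)}\right)^{2} = \left(-126 - \frac{2}{7}\right)^{2} = \left(- \frac{884}{7}\right)^{2} = \frac{781456}{49}$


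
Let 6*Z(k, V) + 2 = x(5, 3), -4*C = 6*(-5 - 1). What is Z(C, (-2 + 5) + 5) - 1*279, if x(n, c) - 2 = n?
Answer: -1669/6 ≈ -278.17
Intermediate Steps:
x(n, c) = 2 + n
C = 9 (C = -3*(-5 - 1)/2 = -3*(-6)/2 = -¼*(-36) = 9)
Z(k, V) = ⅚ (Z(k, V) = -⅓ + (2 + 5)/6 = -⅓ + (⅙)*7 = -⅓ + 7/6 = ⅚)
Z(C, (-2 + 5) + 5) - 1*279 = ⅚ - 1*279 = ⅚ - 279 = -1669/6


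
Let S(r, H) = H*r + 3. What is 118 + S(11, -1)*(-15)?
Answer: 238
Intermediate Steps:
S(r, H) = 3 + H*r
118 + S(11, -1)*(-15) = 118 + (3 - 1*11)*(-15) = 118 + (3 - 11)*(-15) = 118 - 8*(-15) = 118 + 120 = 238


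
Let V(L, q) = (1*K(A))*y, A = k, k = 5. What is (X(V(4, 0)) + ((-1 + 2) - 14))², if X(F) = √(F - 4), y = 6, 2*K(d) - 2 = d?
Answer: (13 - √17)² ≈ 78.799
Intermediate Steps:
A = 5
K(d) = 1 + d/2
V(L, q) = 21 (V(L, q) = (1*(1 + (½)*5))*6 = (1*(1 + 5/2))*6 = (1*(7/2))*6 = (7/2)*6 = 21)
X(F) = √(-4 + F)
(X(V(4, 0)) + ((-1 + 2) - 14))² = (√(-4 + 21) + ((-1 + 2) - 14))² = (√17 + (1 - 14))² = (√17 - 13)² = (-13 + √17)²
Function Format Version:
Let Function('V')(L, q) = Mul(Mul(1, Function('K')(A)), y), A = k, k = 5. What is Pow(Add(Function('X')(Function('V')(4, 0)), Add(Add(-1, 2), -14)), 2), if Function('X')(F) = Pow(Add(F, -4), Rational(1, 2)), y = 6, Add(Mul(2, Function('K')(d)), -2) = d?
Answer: Pow(Add(13, Mul(-1, Pow(17, Rational(1, 2)))), 2) ≈ 78.799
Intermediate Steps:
A = 5
Function('K')(d) = Add(1, Mul(Rational(1, 2), d))
Function('V')(L, q) = 21 (Function('V')(L, q) = Mul(Mul(1, Add(1, Mul(Rational(1, 2), 5))), 6) = Mul(Mul(1, Add(1, Rational(5, 2))), 6) = Mul(Mul(1, Rational(7, 2)), 6) = Mul(Rational(7, 2), 6) = 21)
Function('X')(F) = Pow(Add(-4, F), Rational(1, 2))
Pow(Add(Function('X')(Function('V')(4, 0)), Add(Add(-1, 2), -14)), 2) = Pow(Add(Pow(Add(-4, 21), Rational(1, 2)), Add(Add(-1, 2), -14)), 2) = Pow(Add(Pow(17, Rational(1, 2)), Add(1, -14)), 2) = Pow(Add(Pow(17, Rational(1, 2)), -13), 2) = Pow(Add(-13, Pow(17, Rational(1, 2))), 2)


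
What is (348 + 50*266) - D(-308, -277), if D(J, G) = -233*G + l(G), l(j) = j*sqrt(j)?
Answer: -50893 + 277*I*sqrt(277) ≈ -50893.0 + 4610.2*I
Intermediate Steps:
l(j) = j**(3/2)
D(J, G) = G**(3/2) - 233*G (D(J, G) = -233*G + G**(3/2) = G**(3/2) - 233*G)
(348 + 50*266) - D(-308, -277) = (348 + 50*266) - ((-277)**(3/2) - 233*(-277)) = (348 + 13300) - (-277*I*sqrt(277) + 64541) = 13648 - (64541 - 277*I*sqrt(277)) = 13648 + (-64541 + 277*I*sqrt(277)) = -50893 + 277*I*sqrt(277)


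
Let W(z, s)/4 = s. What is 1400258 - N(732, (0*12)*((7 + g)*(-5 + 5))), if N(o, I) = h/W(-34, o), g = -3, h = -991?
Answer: 4099956415/2928 ≈ 1.4003e+6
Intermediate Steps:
W(z, s) = 4*s
N(o, I) = -991/(4*o) (N(o, I) = -991*1/(4*o) = -991/(4*o))
1400258 - N(732, (0*12)*((7 + g)*(-5 + 5))) = 1400258 - (-991)/(4*732) = 1400258 - 1*(-991/2928) = 1400258 + 991/2928 = 4099956415/2928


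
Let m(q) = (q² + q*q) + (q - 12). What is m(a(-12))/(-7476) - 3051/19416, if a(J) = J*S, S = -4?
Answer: -3138255/4032056 ≈ -0.77833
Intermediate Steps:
a(J) = -4*J (a(J) = J*(-4) = -4*J)
m(q) = -12 + q + 2*q² (m(q) = (q² + q²) + (-12 + q) = 2*q² + (-12 + q) = -12 + q + 2*q²)
m(a(-12))/(-7476) - 3051/19416 = (-12 - 4*(-12) + 2*(-4*(-12))²)/(-7476) - 3051/19416 = (-12 + 48 + 2*48²)*(-1/7476) - 3051*1/19416 = (-12 + 48 + 2*2304)*(-1/7476) - 1017/6472 = (-12 + 48 + 4608)*(-1/7476) - 1017/6472 = 4644*(-1/7476) - 1017/6472 = -387/623 - 1017/6472 = -3138255/4032056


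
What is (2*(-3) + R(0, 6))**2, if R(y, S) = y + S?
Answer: 0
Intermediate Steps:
R(y, S) = S + y
(2*(-3) + R(0, 6))**2 = (2*(-3) + (6 + 0))**2 = (-6 + 6)**2 = 0**2 = 0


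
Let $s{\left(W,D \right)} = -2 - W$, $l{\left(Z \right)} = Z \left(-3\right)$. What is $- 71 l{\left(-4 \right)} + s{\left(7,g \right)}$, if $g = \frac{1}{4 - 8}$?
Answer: $-861$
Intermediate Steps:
$l{\left(Z \right)} = - 3 Z$
$g = - \frac{1}{4}$ ($g = \frac{1}{-4} = - \frac{1}{4} \approx -0.25$)
$- 71 l{\left(-4 \right)} + s{\left(7,g \right)} = - 71 \left(\left(-3\right) \left(-4\right)\right) - 9 = \left(-71\right) 12 - 9 = -852 - 9 = -861$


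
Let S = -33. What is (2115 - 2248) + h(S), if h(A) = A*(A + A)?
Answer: 2045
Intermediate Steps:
h(A) = 2*A² (h(A) = A*(2*A) = 2*A²)
(2115 - 2248) + h(S) = (2115 - 2248) + 2*(-33)² = -133 + 2*1089 = -133 + 2178 = 2045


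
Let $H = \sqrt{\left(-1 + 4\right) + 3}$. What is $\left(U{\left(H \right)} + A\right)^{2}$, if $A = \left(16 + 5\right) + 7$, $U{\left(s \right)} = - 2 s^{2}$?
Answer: $256$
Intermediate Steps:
$H = \sqrt{6}$ ($H = \sqrt{3 + 3} = \sqrt{6} \approx 2.4495$)
$A = 28$ ($A = 21 + 7 = 28$)
$\left(U{\left(H \right)} + A\right)^{2} = \left(- 2 \left(\sqrt{6}\right)^{2} + 28\right)^{2} = \left(\left(-2\right) 6 + 28\right)^{2} = \left(-12 + 28\right)^{2} = 16^{2} = 256$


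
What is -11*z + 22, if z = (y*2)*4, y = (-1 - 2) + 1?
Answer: 198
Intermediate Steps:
y = -2 (y = -3 + 1 = -2)
z = -16 (z = -2*2*4 = -4*4 = -16)
-11*z + 22 = -11*(-16) + 22 = 176 + 22 = 198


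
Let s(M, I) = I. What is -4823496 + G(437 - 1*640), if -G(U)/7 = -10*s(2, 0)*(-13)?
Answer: -4823496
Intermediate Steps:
G(U) = 0 (G(U) = -7*(-10*0)*(-13) = -0*(-13) = -7*0 = 0)
-4823496 + G(437 - 1*640) = -4823496 + 0 = -4823496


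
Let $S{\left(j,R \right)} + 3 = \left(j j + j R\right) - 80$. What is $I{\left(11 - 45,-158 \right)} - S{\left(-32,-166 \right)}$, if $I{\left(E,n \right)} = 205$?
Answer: $-6048$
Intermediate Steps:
$S{\left(j,R \right)} = -83 + j^{2} + R j$ ($S{\left(j,R \right)} = -3 - \left(80 - j R - j j\right) = -3 - \left(80 - j^{2} - R j\right) = -3 + \left(-80 + j^{2} + R j\right) = -83 + j^{2} + R j$)
$I{\left(11 - 45,-158 \right)} - S{\left(-32,-166 \right)} = 205 - \left(-83 + \left(-32\right)^{2} - -5312\right) = 205 - \left(-83 + 1024 + 5312\right) = 205 - 6253 = -6048$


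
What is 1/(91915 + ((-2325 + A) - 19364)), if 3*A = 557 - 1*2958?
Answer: 3/208277 ≈ 1.4404e-5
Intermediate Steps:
A = -2401/3 (A = (557 - 1*2958)/3 = (557 - 2958)/3 = (⅓)*(-2401) = -2401/3 ≈ -800.33)
1/(91915 + ((-2325 + A) - 19364)) = 1/(91915 + ((-2325 - 2401/3) - 19364)) = 1/(91915 + (-9376/3 - 19364)) = 1/(91915 - 67468/3) = 1/(208277/3) = 3/208277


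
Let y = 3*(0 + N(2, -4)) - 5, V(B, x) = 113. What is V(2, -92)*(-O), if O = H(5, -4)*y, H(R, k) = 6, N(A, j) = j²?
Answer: -29154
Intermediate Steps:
y = 43 (y = 3*(0 + (-4)²) - 5 = 3*(0 + 16) - 5 = 3*16 - 5 = 48 - 5 = 43)
O = 258 (O = 6*43 = 258)
V(2, -92)*(-O) = 113*(-1*258) = 113*(-258) = -29154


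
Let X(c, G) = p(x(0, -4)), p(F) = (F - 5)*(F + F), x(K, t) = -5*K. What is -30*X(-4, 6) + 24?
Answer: 24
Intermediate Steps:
p(F) = 2*F*(-5 + F) (p(F) = (-5 + F)*(2*F) = 2*F*(-5 + F))
X(c, G) = 0 (X(c, G) = 2*(-5*0)*(-5 - 5*0) = 2*0*(-5 + 0) = 2*0*(-5) = 0)
-30*X(-4, 6) + 24 = -30*0 + 24 = 0 + 24 = 24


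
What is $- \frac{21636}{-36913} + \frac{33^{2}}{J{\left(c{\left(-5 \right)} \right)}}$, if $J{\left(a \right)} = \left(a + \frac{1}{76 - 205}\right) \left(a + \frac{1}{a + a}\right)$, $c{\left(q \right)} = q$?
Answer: $\frac{8761428531}{202689283} \approx 43.226$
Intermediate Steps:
$J{\left(a \right)} = \left(- \frac{1}{129} + a\right) \left(a + \frac{1}{2 a}\right)$ ($J{\left(a \right)} = \left(a + \frac{1}{-129}\right) \left(a + \frac{1}{2 a}\right) = \left(a - \frac{1}{129}\right) \left(a + \frac{1}{2 a}\right) = \left(- \frac{1}{129} + a\right) \left(a + \frac{1}{2 a}\right)$)
$- \frac{21636}{-36913} + \frac{33^{2}}{J{\left(c{\left(-5 \right)} \right)}} = - \frac{21636}{-36913} + \frac{33^{2}}{\frac{1}{2} + \left(-5\right)^{2} - - \frac{5}{129} - \frac{1}{258 \left(-5\right)}} = \left(-21636\right) \left(- \frac{1}{36913}\right) + \frac{1089}{\frac{1}{2} + 25 + \frac{5}{129} - - \frac{1}{1290}} = \frac{21636}{36913} + \frac{1089}{\frac{1}{2} + 25 + \frac{5}{129} + \frac{1}{1290}} = \frac{21636}{36913} + \frac{1089}{\frac{5491}{215}} = \frac{21636}{36913} + 1089 \cdot \frac{215}{5491} = \frac{21636}{36913} + \frac{234135}{5491} = \frac{8761428531}{202689283}$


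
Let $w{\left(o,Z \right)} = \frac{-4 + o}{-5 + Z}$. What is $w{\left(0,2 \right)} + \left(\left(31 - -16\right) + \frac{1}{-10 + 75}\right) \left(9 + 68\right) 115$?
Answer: $\frac{16236580}{39} \approx 4.1632 \cdot 10^{5}$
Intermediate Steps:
$w{\left(o,Z \right)} = \frac{-4 + o}{-5 + Z}$
$w{\left(0,2 \right)} + \left(\left(31 - -16\right) + \frac{1}{-10 + 75}\right) \left(9 + 68\right) 115 = \frac{-4 + 0}{-5 + 2} + \left(\left(31 - -16\right) + \frac{1}{-10 + 75}\right) \left(9 + 68\right) 115 = \frac{1}{-3} \left(-4\right) + \left(\left(31 + 16\right) + \frac{1}{65}\right) 77 \cdot 115 = \left(- \frac{1}{3}\right) \left(-4\right) + \left(47 + \frac{1}{65}\right) 77 \cdot 115 = \frac{4}{3} + \frac{3056}{65} \cdot 77 \cdot 115 = \frac{4}{3} + \frac{235312}{65} \cdot 115 = \frac{4}{3} + \frac{5412176}{13} = \frac{16236580}{39}$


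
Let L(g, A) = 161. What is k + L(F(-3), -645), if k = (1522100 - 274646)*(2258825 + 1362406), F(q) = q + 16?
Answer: 4517319096035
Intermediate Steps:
F(q) = 16 + q
k = 4517319095874 (k = 1247454*3621231 = 4517319095874)
k + L(F(-3), -645) = 4517319095874 + 161 = 4517319096035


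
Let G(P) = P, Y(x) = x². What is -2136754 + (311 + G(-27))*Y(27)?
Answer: -1929718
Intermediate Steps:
-2136754 + (311 + G(-27))*Y(27) = -2136754 + (311 - 27)*27² = -2136754 + 284*729 = -2136754 + 207036 = -1929718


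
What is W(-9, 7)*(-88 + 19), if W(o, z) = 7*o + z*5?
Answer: 1932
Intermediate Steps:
W(o, z) = 5*z + 7*o (W(o, z) = 7*o + 5*z = 5*z + 7*o)
W(-9, 7)*(-88 + 19) = (5*7 + 7*(-9))*(-88 + 19) = (35 - 63)*(-69) = -28*(-69) = 1932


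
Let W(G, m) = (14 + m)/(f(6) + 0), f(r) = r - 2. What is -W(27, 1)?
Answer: -15/4 ≈ -3.7500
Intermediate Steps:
f(r) = -2 + r
W(G, m) = 7/2 + m/4 (W(G, m) = (14 + m)/((-2 + 6) + 0) = (14 + m)/(4 + 0) = (14 + m)/4 = (14 + m)*(¼) = 7/2 + m/4)
-W(27, 1) = -(7/2 + (¼)*1) = -(7/2 + ¼) = -1*15/4 = -15/4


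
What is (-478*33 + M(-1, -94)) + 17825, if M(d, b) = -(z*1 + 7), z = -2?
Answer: 2046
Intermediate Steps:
M(d, b) = -5 (M(d, b) = -(-2*1 + 7) = -(-2 + 7) = -1*5 = -5)
(-478*33 + M(-1, -94)) + 17825 = (-478*33 - 5) + 17825 = (-15774 - 5) + 17825 = -15779 + 17825 = 2046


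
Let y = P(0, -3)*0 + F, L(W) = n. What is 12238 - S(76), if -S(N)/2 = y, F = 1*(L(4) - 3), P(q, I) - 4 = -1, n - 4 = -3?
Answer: 12234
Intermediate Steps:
n = 1 (n = 4 - 3 = 1)
L(W) = 1
P(q, I) = 3 (P(q, I) = 4 - 1 = 3)
F = -2 (F = 1*(1 - 3) = 1*(-2) = -2)
y = -2 (y = 3*0 - 2 = 0 - 2 = -2)
S(N) = 4 (S(N) = -2*(-2) = 4)
12238 - S(76) = 12238 - 1*4 = 12238 - 4 = 12234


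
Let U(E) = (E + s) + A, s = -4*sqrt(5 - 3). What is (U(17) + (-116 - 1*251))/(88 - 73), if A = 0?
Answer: -70/3 - 4*sqrt(2)/15 ≈ -23.710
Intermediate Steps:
s = -4*sqrt(2) ≈ -5.6569
U(E) = E - 4*sqrt(2) (U(E) = (E - 4*sqrt(2)) + 0 = E - 4*sqrt(2))
(U(17) + (-116 - 1*251))/(88 - 73) = ((17 - 4*sqrt(2)) + (-116 - 1*251))/(88 - 73) = ((17 - 4*sqrt(2)) + (-116 - 251))/15 = ((17 - 4*sqrt(2)) - 367)*(1/15) = (-350 - 4*sqrt(2))*(1/15) = -70/3 - 4*sqrt(2)/15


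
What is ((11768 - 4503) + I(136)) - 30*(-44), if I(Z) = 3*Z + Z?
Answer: 9129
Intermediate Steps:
I(Z) = 4*Z
((11768 - 4503) + I(136)) - 30*(-44) = ((11768 - 4503) + 4*136) - 30*(-44) = (7265 + 544) + 1320 = 7809 + 1320 = 9129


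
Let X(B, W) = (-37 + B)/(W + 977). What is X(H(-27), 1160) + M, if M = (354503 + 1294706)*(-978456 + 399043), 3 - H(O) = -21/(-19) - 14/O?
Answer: -1047576671262193352/1096281 ≈ -9.5557e+11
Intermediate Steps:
H(O) = 36/19 + 14/O (H(O) = 3 - (-21/(-19) - 14/O) = 3 - (-21*(-1/19) - 14/O) = 3 - (21/19 - 14/O) = 3 + (-21/19 + 14/O) = 36/19 + 14/O)
M = -955573134317 (M = 1649209*(-579413) = -955573134317)
X(B, W) = (-37 + B)/(977 + W)
X(H(-27), 1160) + M = (-37 + (36/19 + 14/(-27)))/(977 + 1160) - 955573134317 = (-37 + (36/19 + 14*(-1/27)))/2137 - 955573134317 = (-37 + (36/19 - 14/27))/2137 - 955573134317 = (-37 + 706/513)/2137 - 955573134317 = (1/2137)*(-18275/513) - 955573134317 = -18275/1096281 - 955573134317 = -1047576671262193352/1096281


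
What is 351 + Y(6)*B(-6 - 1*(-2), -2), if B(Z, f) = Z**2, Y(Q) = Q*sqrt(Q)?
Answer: 351 + 96*sqrt(6) ≈ 586.15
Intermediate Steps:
Y(Q) = Q**(3/2)
351 + Y(6)*B(-6 - 1*(-2), -2) = 351 + 6**(3/2)*(-6 - 1*(-2))**2 = 351 + (6*sqrt(6))*(-6 + 2)**2 = 351 + (6*sqrt(6))*(-4)**2 = 351 + (6*sqrt(6))*16 = 351 + 96*sqrt(6)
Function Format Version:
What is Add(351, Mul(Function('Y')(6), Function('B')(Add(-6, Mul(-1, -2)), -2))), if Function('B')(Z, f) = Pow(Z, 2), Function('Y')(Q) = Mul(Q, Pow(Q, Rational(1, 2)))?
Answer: Add(351, Mul(96, Pow(6, Rational(1, 2)))) ≈ 586.15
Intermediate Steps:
Function('Y')(Q) = Pow(Q, Rational(3, 2))
Add(351, Mul(Function('Y')(6), Function('B')(Add(-6, Mul(-1, -2)), -2))) = Add(351, Mul(Pow(6, Rational(3, 2)), Pow(Add(-6, Mul(-1, -2)), 2))) = Add(351, Mul(Mul(6, Pow(6, Rational(1, 2))), Pow(Add(-6, 2), 2))) = Add(351, Mul(Mul(6, Pow(6, Rational(1, 2))), Pow(-4, 2))) = Add(351, Mul(Mul(6, Pow(6, Rational(1, 2))), 16)) = Add(351, Mul(96, Pow(6, Rational(1, 2))))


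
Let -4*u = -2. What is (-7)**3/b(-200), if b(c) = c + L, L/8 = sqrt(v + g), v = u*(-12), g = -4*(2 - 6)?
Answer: 1715/984 + 343*sqrt(10)/4920 ≈ 1.9633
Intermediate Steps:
u = 1/2 (u = -1/4*(-2) = 1/2 ≈ 0.50000)
g = 16 (g = -4*(-4) = 16)
v = -6 (v = (1/2)*(-12) = -6)
L = 8*sqrt(10) (L = 8*sqrt(-6 + 16) = 8*sqrt(10) ≈ 25.298)
b(c) = c + 8*sqrt(10)
(-7)**3/b(-200) = (-7)**3/(-200 + 8*sqrt(10)) = -343/(-200 + 8*sqrt(10))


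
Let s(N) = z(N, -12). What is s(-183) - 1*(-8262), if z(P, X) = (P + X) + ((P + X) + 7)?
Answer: 7879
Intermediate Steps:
z(P, X) = 7 + 2*P + 2*X (z(P, X) = (P + X) + (7 + P + X) = 7 + 2*P + 2*X)
s(N) = -17 + 2*N (s(N) = 7 + 2*N + 2*(-12) = 7 + 2*N - 24 = -17 + 2*N)
s(-183) - 1*(-8262) = (-17 + 2*(-183)) - 1*(-8262) = (-17 - 366) + 8262 = -383 + 8262 = 7879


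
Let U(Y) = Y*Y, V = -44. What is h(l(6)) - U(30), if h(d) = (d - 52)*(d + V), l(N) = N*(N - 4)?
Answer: 380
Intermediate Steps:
l(N) = N*(-4 + N)
U(Y) = Y²
h(d) = (-52 + d)*(-44 + d) (h(d) = (d - 52)*(d - 44) = (-52 + d)*(-44 + d))
h(l(6)) - U(30) = (2288 + (6*(-4 + 6))² - 576*(-4 + 6)) - 1*30² = (2288 + (6*2)² - 576*2) - 1*900 = (2288 + 12² - 96*12) - 900 = (2288 + 144 - 1152) - 900 = 1280 - 900 = 380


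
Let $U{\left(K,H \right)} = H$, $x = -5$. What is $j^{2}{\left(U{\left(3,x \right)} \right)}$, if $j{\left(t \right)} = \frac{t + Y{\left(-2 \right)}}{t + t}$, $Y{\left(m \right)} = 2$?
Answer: $\frac{9}{100} \approx 0.09$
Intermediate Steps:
$j{\left(t \right)} = \frac{2 + t}{2 t}$ ($j{\left(t \right)} = \frac{t + 2}{t + t} = \frac{2 + t}{2 t}$)
$j^{2}{\left(U{\left(3,x \right)} \right)} = \left(\frac{2 - 5}{2 \left(-5\right)}\right)^{2} = \left(\frac{1}{2} \left(- \frac{1}{5}\right) \left(-3\right)\right)^{2} = \left(\frac{3}{10}\right)^{2} = \frac{9}{100}$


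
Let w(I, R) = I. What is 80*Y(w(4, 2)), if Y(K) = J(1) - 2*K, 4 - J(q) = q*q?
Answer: -400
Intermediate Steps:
J(q) = 4 - q**2 (J(q) = 4 - q*q = 4 - q**2)
Y(K) = 3 - 2*K (Y(K) = (4 - 1*1**2) - 2*K = (4 - 1*1) - 2*K = (4 - 1) - 2*K = 3 - 2*K)
80*Y(w(4, 2)) = 80*(3 - 2*4) = 80*(3 - 8) = 80*(-5) = -400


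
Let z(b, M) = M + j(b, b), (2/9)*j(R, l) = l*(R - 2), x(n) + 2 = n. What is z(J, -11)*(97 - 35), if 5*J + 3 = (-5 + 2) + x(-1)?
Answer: 30659/25 ≈ 1226.4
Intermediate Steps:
x(n) = -2 + n
j(R, l) = 9*l*(-2 + R)/2 (j(R, l) = 9*(l*(R - 2))/2 = 9*(l*(-2 + R))/2 = 9*l*(-2 + R)/2)
J = -9/5 (J = -⅗ + ((-5 + 2) + (-2 - 1))/5 = -⅗ + (-3 - 3)/5 = -⅗ + (⅕)*(-6) = -⅗ - 6/5 = -9/5 ≈ -1.8000)
z(b, M) = M + 9*b*(-2 + b)/2
z(J, -11)*(97 - 35) = (-11 + (9/2)*(-9/5)*(-2 - 9/5))*(97 - 35) = (-11 + (9/2)*(-9/5)*(-19/5))*62 = (-11 + 1539/50)*62 = (989/50)*62 = 30659/25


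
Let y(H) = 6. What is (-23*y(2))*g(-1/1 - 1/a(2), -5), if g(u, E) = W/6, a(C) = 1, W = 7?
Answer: -161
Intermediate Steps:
g(u, E) = 7/6
(-23*y(2))*g(-1/1 - 1/a(2), -5) = -23*6*(7/6) = -138*7/6 = -161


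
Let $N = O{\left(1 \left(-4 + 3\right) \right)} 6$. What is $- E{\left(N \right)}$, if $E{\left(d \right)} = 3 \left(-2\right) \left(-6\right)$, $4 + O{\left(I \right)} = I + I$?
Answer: $-36$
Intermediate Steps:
$O{\left(I \right)} = -4 + 2 I$ ($O{\left(I \right)} = -4 + \left(I + I\right) = -4 + 2 I$)
$N = -36$ ($N = \left(-4 + 2 \cdot 1 \left(-4 + 3\right)\right) 6 = \left(-4 + 2 \cdot 1 \left(-1\right)\right) 6 = \left(-4 + 2 \left(-1\right)\right) 6 = \left(-4 - 2\right) 6 = \left(-6\right) 6 = -36$)
$E{\left(d \right)} = 36$ ($E{\left(d \right)} = \left(-6\right) \left(-6\right) = 36$)
$- E{\left(N \right)} = \left(-1\right) 36 = -36$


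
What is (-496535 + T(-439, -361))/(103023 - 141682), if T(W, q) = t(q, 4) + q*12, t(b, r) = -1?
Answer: 500868/38659 ≈ 12.956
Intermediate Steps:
T(W, q) = -1 + 12*q (T(W, q) = -1 + q*12 = -1 + 12*q)
(-496535 + T(-439, -361))/(103023 - 141682) = (-496535 + (-1 + 12*(-361)))/(103023 - 141682) = (-496535 + (-1 - 4332))/(-38659) = (-496535 - 4333)*(-1/38659) = -500868*(-1/38659) = 500868/38659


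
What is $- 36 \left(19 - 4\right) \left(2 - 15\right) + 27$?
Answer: $7047$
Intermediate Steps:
$- 36 \left(19 - 4\right) \left(2 - 15\right) + 27 = - 36 \cdot 15 \left(-13\right) + 27 = \left(-36\right) \left(-195\right) + 27 = 7020 + 27 = 7047$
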